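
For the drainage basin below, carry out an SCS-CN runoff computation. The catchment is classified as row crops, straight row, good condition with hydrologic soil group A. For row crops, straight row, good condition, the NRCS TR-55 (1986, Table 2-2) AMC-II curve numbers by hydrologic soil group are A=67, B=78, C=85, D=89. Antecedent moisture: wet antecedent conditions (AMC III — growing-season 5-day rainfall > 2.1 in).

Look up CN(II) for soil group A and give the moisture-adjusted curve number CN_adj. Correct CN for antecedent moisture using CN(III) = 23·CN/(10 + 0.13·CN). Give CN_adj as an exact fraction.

CN_adj = 154100/1871 ≈ 82.362

NRCS table: row crops, straight row, good condition, soil group A → CN(II) = 67
Wet (AMC III): CN(III) = 23·67/(10 + 0.13·67) = 1541/(1871/100) = 154100/1871 ≈ 82.362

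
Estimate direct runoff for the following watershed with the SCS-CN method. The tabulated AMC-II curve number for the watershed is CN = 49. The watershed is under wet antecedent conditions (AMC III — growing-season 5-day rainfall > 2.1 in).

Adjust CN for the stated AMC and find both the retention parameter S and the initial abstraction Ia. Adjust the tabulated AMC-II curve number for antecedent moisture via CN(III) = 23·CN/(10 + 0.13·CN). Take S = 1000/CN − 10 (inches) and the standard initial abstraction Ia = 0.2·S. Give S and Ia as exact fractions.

Adjust CN=49 to AMC III: 23·49/(10 + 0.13·49) → 1127 ÷ (1637/100) = 112700/1637 ≈ 68.845
Max retention: S = 1000/(112700/1637) − 10 = 5100/1127 in (≈ 4.525 in)
Ia = 0.2S: 0.2·4.525 = 0.905 in (exactly 1020/1127)

S = 5100/1127 in ≈ 4.525 in; Ia = 1020/1127 in ≈ 0.905 in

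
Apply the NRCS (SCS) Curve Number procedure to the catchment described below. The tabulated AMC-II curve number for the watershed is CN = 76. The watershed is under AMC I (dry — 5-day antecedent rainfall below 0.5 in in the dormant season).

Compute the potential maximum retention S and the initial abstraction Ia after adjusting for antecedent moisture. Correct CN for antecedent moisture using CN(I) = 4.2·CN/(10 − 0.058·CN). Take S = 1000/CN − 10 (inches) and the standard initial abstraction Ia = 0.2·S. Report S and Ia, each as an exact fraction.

S = 1000/133 in ≈ 7.519 in; Ia = 200/133 in ≈ 1.504 in

Dry (AMC I): CN(I) = 4.2·76/(10 − 0.058·76) = (1596/5)/(699/125) = 13300/233 ≈ 57.082
Retention S: 1000/CN − 10 with CN=57.082 → S = 1000/133 ≈ 7.519 in
Ia = 0.2S: 0.2·7.519 = 1.504 in (exactly 200/133)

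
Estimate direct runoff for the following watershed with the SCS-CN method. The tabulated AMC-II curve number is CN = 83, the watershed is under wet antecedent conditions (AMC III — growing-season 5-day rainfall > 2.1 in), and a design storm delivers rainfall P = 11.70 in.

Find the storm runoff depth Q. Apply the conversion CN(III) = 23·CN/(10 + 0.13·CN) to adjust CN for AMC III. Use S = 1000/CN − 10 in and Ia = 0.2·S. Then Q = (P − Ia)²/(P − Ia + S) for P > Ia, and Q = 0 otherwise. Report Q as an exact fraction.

Q = 48379322209/4523432770 in ≈ 10.695 in

CN(III) from CN(II)=83: (23·83)/(10 + 0.13·83) = 190900/2079 ≈ 91.823
Max retention: S = 1000/(190900/2079) − 10 = 1700/1909 in (≈ 0.891 in)
Ia = 0.2S: 0.2·0.891 = 0.178 in (exactly 340/1909)
P − Ia = 11.700 − 0.178 = 219953/19090 ≈ 11.522 in (> 0, runoff occurs)
Runoff Q = (P−Ia)²/(P−Ia+S) = (11.522)²/(11.522+0.891) = 48379322209/4523432770 ≈ 10.695 in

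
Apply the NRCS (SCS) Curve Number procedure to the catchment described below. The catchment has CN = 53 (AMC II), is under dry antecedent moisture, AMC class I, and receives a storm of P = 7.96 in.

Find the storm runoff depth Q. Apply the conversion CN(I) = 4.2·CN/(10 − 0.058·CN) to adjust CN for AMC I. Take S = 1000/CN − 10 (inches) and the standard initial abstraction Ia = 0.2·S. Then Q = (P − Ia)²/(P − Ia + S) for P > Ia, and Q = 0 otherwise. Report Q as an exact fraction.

CN(I) from CN(II)=53: (4.2·53)/(10 − 0.058·53) = 111300/3463 ≈ 32.140
Max retention: S = 1000/(111300/3463) − 10 = 23500/1113 in (≈ 21.114 in)
Initial abstraction Ia = S/5 = (23500/1113)/5 = 4700/1113 ≈ 4.223 in
Excess rainfall: 7.960 − 4.223 = 3.737 in; P > Ia so Q > 0
Runoff Q = (P−Ia)²/(P−Ia+S) = (3.737)²/(3.737+21.114) = 10813296169/19240625775 ≈ 0.562 in

Q = 10813296169/19240625775 in ≈ 0.562 in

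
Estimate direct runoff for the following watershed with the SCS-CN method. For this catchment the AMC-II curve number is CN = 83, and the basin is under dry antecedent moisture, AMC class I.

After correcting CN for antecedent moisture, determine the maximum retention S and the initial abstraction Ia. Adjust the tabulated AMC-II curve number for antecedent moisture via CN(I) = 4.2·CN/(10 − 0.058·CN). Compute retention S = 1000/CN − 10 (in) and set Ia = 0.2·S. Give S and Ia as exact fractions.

Dry (AMC I): CN(I) = 4.2·83/(10 − 0.058·83) = (1743/5)/(2593/500) = 174300/2593 ≈ 67.219
S = 1000/(174300/2593) − 10 = 8500/1743 in ≈ 4.877 in
Initial abstraction Ia = S/5 = (8500/1743)/5 = 1700/1743 ≈ 0.975 in

S = 8500/1743 in ≈ 4.877 in; Ia = 1700/1743 in ≈ 0.975 in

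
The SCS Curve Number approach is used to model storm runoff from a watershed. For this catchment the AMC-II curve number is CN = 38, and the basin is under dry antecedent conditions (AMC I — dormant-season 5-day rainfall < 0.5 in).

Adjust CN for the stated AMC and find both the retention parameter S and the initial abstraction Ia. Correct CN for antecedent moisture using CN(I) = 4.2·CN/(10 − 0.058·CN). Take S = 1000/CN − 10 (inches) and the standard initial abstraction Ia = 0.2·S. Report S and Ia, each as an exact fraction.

Dry (AMC I): CN(I) = 4.2·38/(10 − 0.058·38) = (798/5)/(1949/250) = 39900/1949 ≈ 20.472
S = 1000/(39900/1949) − 10 = 15500/399 in ≈ 38.847 in
Ia = 0.2·(15500/399) = 3100/399 in ≈ 7.769 in

S = 15500/399 in ≈ 38.847 in; Ia = 3100/399 in ≈ 7.769 in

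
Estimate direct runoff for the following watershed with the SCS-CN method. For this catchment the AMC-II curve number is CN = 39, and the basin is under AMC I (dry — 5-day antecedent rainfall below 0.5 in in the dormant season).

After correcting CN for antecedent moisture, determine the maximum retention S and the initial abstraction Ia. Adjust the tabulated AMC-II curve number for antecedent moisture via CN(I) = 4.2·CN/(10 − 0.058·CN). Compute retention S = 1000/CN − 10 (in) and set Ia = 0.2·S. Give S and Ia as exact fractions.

CN(I) from CN(II)=39: (4.2·39)/(10 − 0.058·39) = 81900/3869 ≈ 21.168
Max retention: S = 1000/(81900/3869) − 10 = 30500/819 in (≈ 37.241 in)
Initial abstraction Ia = S/5 = (30500/819)/5 = 6100/819 ≈ 7.448 in

S = 30500/819 in ≈ 37.241 in; Ia = 6100/819 in ≈ 7.448 in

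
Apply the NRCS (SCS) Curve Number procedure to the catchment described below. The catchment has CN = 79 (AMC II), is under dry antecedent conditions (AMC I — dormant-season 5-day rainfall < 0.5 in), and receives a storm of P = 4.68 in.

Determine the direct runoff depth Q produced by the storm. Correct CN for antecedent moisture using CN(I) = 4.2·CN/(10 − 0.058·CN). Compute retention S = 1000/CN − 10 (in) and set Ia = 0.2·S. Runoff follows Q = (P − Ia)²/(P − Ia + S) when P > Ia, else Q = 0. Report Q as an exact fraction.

Adjust CN=79 to AMC I: 4.2·79/(10 − 0.058·79) → (1659/5) ÷ (2709/500) = 7900/129 ≈ 61.240
S = 1000/(7900/129) − 10 = 500/79 in ≈ 6.329 in
Ia = 0.2·(500/79) = 100/79 in ≈ 1.266 in
P − Ia = 4.680 − 1.266 = 6743/1975 ≈ 3.414 in (> 0, runoff occurs)
Q: (6743/1975)² ÷ (19243/1975) = 45468049/38004925 in (≈ 1.196 in)

Q = 45468049/38004925 in ≈ 1.196 in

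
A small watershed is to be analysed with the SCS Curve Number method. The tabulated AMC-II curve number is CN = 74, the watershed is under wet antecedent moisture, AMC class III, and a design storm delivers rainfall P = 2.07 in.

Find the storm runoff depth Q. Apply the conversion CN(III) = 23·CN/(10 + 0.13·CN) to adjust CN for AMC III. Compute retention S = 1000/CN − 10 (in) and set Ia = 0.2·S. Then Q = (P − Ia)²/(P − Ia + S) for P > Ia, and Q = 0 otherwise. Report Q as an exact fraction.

Q = 22547124649/23841360700 in ≈ 0.946 in

Wet (AMC III): CN(III) = 23·74/(10 + 0.13·74) = 1702/(981/50) = 85100/981 ≈ 86.748
Max retention: S = 1000/(85100/981) − 10 = 1300/851 in (≈ 1.528 in)
Ia = 0.2·(1300/851) = 260/851 in ≈ 0.306 in
Since P=2.070 > Ia=0.306: effective rainfall P−Ia = 150157/85100 in
Q = (150157/85100)²/((150157/85100) + 1300/851) = (22547124649/7242010000)/(280157/85100) = 22547124649/23841360700 in ≈ 0.946 in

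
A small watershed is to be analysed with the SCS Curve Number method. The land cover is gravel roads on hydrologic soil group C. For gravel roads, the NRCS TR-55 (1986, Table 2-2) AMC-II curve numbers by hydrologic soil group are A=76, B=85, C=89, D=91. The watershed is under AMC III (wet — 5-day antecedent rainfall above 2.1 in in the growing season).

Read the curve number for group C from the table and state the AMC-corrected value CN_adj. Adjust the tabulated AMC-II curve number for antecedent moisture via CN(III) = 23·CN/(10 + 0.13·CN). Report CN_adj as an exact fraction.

NRCS table: gravel roads, soil group C → CN(II) = 89
Adjust CN=89 to AMC III: 23·89/(10 + 0.13·89) → 2047 ÷ (2157/100) = 204700/2157 ≈ 94.900

CN_adj = 204700/2157 ≈ 94.900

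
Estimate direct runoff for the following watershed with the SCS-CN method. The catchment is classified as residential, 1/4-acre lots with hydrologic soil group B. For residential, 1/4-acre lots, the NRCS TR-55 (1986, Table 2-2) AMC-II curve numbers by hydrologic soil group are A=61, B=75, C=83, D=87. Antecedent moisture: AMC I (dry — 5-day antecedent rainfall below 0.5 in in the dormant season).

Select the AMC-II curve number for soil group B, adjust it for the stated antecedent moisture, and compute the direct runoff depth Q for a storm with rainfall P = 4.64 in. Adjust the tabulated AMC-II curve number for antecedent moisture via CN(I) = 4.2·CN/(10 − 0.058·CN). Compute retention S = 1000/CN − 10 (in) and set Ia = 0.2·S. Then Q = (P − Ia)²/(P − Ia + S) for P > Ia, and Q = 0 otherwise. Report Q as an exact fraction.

NRCS table: residential, 1/4-acre lots, soil group B → CN(II) = 75
Dry (AMC I): CN(I) = 4.2·75/(10 − 0.058·75) = 315/(113/20) = 6300/113 ≈ 55.752
Max retention: S = 1000/(6300/113) − 10 = 500/63 in (≈ 7.937 in)
Ia = 0.2S: 0.2·7.937 = 1.587 in (exactly 100/63)
Excess rainfall: 4.640 − 1.587 = 3.053 in; P > Ia so Q > 0
Q: (4808/1575)² ÷ (17308/1575) = 5779216/6815025 in (≈ 0.848 in)

Q = 5779216/6815025 in ≈ 0.848 in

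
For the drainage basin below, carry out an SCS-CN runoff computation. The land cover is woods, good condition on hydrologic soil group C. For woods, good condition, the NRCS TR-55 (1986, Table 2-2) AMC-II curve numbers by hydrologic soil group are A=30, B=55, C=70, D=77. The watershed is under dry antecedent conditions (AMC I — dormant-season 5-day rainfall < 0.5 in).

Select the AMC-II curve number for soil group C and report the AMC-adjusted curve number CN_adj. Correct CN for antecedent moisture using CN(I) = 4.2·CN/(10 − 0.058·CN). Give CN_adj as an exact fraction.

CN_adj = 4900/99 ≈ 49.495

NRCS table: woods, good condition, soil group C → CN(II) = 70
Adjust CN=70 to AMC I: 4.2·70/(10 − 0.058·70) → 294 ÷ (297/50) = 4900/99 ≈ 49.495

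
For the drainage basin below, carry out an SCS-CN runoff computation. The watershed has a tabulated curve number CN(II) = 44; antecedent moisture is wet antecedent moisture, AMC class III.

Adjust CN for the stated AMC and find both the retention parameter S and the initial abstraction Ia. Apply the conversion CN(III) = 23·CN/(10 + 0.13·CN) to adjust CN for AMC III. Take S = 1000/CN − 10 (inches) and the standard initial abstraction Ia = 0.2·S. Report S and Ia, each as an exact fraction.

CN(III) from CN(II)=44: (23·44)/(10 + 0.13·44) = 25300/393 ≈ 64.377
Max retention: S = 1000/(25300/393) − 10 = 1400/253 in (≈ 5.534 in)
Initial abstraction Ia = S/5 = (1400/253)/5 = 280/253 ≈ 1.107 in

S = 1400/253 in ≈ 5.534 in; Ia = 280/253 in ≈ 1.107 in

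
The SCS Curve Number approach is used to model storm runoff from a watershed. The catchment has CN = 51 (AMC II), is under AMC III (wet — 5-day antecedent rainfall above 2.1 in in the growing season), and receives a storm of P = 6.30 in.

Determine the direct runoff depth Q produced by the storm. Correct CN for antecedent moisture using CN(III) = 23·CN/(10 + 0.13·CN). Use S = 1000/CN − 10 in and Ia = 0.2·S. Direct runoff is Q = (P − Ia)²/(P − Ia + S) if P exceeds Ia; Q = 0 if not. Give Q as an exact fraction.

Adjust CN=51 to AMC III: 23·51/(10 + 0.13·51) → 1173 ÷ (1663/100) = 117300/1663 ≈ 70.535
S = 1000/(117300/1663) − 10 = 4900/1173 in ≈ 4.177 in
Ia = 0.2·(4900/1173) = 980/1173 in ≈ 0.835 in
Excess rainfall: 6.300 − 0.835 = 5.465 in; P > Ia so Q > 0
Q = (64099/11730)²/((64099/11730) + 4900/1173) = (4108681801/137592900)/(113099/11730) = 586954543/189521610 in ≈ 3.097 in

Q = 586954543/189521610 in ≈ 3.097 in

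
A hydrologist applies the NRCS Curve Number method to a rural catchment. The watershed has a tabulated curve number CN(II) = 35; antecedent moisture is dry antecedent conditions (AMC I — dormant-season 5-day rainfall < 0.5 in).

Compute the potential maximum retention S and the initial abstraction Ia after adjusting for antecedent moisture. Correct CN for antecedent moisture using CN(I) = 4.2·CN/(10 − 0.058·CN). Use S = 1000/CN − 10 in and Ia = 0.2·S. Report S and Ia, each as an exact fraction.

S = 6500/147 in ≈ 44.218 in; Ia = 1300/147 in ≈ 8.844 in

CN(I) from CN(II)=35: (4.2·35)/(10 − 0.058·35) = 14700/797 ≈ 18.444
Max retention: S = 1000/(14700/797) − 10 = 6500/147 in (≈ 44.218 in)
Ia = 0.2·(6500/147) = 1300/147 in ≈ 8.844 in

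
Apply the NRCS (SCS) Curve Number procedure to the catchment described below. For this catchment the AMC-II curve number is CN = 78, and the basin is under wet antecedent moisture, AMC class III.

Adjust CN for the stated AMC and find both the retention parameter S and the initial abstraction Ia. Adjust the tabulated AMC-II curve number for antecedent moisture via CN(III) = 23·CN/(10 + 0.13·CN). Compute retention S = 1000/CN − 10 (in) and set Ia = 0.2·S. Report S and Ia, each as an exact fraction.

S = 1100/897 in ≈ 1.226 in; Ia = 220/897 in ≈ 0.245 in

CN(III) from CN(II)=78: (23·78)/(10 + 0.13·78) = 89700/1007 ≈ 89.076
Max retention: S = 1000/(89700/1007) − 10 = 1100/897 in (≈ 1.226 in)
Ia = 0.2S: 0.2·1.226 = 0.245 in (exactly 220/897)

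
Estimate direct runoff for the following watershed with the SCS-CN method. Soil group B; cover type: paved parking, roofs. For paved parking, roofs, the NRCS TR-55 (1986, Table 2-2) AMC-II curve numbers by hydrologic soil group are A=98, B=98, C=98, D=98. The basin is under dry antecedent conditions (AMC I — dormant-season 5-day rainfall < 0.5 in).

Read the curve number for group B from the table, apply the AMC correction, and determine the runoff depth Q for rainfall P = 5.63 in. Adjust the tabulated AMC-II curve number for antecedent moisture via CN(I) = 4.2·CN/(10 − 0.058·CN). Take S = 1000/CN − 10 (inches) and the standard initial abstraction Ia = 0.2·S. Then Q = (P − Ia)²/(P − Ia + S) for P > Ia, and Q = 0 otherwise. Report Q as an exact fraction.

NRCS table: paved parking, roofs, soil group B → CN(II) = 98
Adjust CN=98 to AMC I: 4.2·98/(10 − 0.058·98) → (2058/5) ÷ (1079/250) = 102900/1079 ≈ 95.366
S = 1000/(102900/1079) − 10 = 500/1029 in ≈ 0.486 in
Initial abstraction Ia = S/5 = (500/1029)/5 = 100/1029 ≈ 0.097 in
Excess rainfall: 5.630 − 0.097 = 5.533 in; P > Ia so Q > 0
Q = (569327/102900)²/((569327/102900) + 500/1029) = (324133232929/10588410000)/(619327/102900) = 324133232929/63728748300 in ≈ 5.086 in

Q = 324133232929/63728748300 in ≈ 5.086 in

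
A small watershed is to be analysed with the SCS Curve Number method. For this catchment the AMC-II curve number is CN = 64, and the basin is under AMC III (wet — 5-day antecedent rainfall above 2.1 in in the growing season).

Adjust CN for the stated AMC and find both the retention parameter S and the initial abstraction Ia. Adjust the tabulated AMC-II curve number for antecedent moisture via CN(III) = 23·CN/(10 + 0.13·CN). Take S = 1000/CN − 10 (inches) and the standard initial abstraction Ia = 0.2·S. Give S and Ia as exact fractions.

CN(III) from CN(II)=64: (23·64)/(10 + 0.13·64) = 18400/229 ≈ 80.349
S = 1000/(18400/229) − 10 = 225/92 in ≈ 2.446 in
Ia = 0.2S: 0.2·2.446 = 0.489 in (exactly 45/92)

S = 225/92 in ≈ 2.446 in; Ia = 45/92 in ≈ 0.489 in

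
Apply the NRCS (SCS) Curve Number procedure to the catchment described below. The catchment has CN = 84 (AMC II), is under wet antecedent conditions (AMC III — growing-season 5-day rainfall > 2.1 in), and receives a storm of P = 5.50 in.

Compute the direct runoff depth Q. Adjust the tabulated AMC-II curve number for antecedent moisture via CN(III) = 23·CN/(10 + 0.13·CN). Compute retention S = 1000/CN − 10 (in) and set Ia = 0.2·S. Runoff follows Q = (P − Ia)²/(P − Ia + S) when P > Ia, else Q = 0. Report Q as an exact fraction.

CN(III) from CN(II)=84: (23·84)/(10 + 0.13·84) = 48300/523 ≈ 92.352
Max retention: S = 1000/(48300/523) − 10 = 400/483 in (≈ 0.828 in)
Ia = 0.2·(400/483) = 80/483 in ≈ 0.166 in
P − Ia = 5.500 − 0.166 = 5153/966 ≈ 5.334 in (> 0, runoff occurs)
Runoff Q = (P−Ia)²/(P−Ia+S) = (5.334)²/(5.334+0.828) = 26553409/5750598 ≈ 4.618 in

Q = 26553409/5750598 in ≈ 4.618 in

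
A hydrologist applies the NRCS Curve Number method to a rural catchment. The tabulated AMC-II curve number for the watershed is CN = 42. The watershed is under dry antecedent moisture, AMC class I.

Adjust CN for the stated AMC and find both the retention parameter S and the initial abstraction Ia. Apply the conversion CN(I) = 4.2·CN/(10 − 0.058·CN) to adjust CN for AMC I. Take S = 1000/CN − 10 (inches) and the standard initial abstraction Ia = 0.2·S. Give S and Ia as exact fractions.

S = 14500/441 in ≈ 32.880 in; Ia = 2900/441 in ≈ 6.576 in

CN(I) from CN(II)=42: (4.2·42)/(10 − 0.058·42) = 44100/1891 ≈ 23.321
Max retention: S = 1000/(44100/1891) − 10 = 14500/441 in (≈ 32.880 in)
Ia = 0.2S: 0.2·32.880 = 6.576 in (exactly 2900/441)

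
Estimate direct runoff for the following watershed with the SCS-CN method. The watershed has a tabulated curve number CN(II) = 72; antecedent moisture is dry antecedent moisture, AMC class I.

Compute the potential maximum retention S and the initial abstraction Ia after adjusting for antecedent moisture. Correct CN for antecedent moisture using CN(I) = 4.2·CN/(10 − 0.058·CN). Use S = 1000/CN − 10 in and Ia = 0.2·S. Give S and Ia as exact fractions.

Dry (AMC I): CN(I) = 4.2·72/(10 − 0.058·72) = (1512/5)/(728/125) = 675/13 ≈ 51.923
S = 1000/(675/13) − 10 = 250/27 in ≈ 9.259 in
Initial abstraction Ia = S/5 = (250/27)/5 = 50/27 ≈ 1.852 in

S = 250/27 in ≈ 9.259 in; Ia = 50/27 in ≈ 1.852 in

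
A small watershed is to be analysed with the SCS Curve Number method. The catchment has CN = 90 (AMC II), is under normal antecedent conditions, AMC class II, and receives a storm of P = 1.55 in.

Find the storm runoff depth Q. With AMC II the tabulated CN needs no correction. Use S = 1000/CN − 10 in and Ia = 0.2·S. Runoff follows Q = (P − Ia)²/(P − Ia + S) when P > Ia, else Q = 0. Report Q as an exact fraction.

AMC II — tabulated CN = 90 applies directly.
Retention S: 1000/CN − 10 with CN=90.000 → S = 10/9 ≈ 1.111 in
Initial abstraction Ia = S/5 = (10/9)/5 = 2/9 ≈ 0.222 in
Since P=1.550 > Ia=0.222: effective rainfall P−Ia = 239/180 in
Q: (239/180)² ÷ (439/180) = 57121/79020 in (≈ 0.723 in)

Q = 57121/79020 in ≈ 0.723 in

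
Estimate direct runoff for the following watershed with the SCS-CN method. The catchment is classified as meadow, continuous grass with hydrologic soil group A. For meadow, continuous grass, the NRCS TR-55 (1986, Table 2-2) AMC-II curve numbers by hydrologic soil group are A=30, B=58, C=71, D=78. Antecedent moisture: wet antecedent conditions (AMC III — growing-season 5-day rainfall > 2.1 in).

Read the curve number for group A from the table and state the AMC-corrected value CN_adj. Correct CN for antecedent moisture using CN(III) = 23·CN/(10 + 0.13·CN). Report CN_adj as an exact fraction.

CN_adj = 6900/139 ≈ 49.640

NRCS table: meadow, continuous grass, soil group A → CN(II) = 30
Adjust CN=30 to AMC III: 23·30/(10 + 0.13·30) → 690 ÷ (139/10) = 6900/139 ≈ 49.640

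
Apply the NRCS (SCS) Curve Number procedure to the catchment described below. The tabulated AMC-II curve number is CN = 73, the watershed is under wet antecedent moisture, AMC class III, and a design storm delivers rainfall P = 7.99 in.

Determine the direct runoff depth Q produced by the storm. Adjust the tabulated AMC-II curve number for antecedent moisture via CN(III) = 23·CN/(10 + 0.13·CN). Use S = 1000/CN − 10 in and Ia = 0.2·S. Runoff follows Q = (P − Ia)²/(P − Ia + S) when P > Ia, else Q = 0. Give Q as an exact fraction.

Adjust CN=73 to AMC III: 23·73/(10 + 0.13·73) → 1679 ÷ (1949/100) = 167900/1949 ≈ 86.147
S = 1000/(167900/1949) − 10 = 2700/1679 in ≈ 1.608 in
Ia = 0.2S: 0.2·1.608 = 0.322 in (exactly 540/1679)
P − Ia = 7.990 − 0.322 = 1287521/167900 ≈ 7.668 in (> 0, runoff occurs)
Q: (1287521/167900)² ÷ (1557521/167900) = 1657710325441/261507775900 in (≈ 6.339 in)

Q = 1657710325441/261507775900 in ≈ 6.339 in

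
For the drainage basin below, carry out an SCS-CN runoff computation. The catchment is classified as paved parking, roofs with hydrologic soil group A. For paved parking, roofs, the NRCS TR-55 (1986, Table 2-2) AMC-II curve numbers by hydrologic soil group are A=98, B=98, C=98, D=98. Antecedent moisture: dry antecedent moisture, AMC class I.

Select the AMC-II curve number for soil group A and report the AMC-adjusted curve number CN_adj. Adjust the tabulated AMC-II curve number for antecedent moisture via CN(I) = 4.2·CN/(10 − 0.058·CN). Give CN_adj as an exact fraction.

NRCS table: paved parking, roofs, soil group A → CN(II) = 98
CN(I) from CN(II)=98: (4.2·98)/(10 − 0.058·98) = 102900/1079 ≈ 95.366

CN_adj = 102900/1079 ≈ 95.366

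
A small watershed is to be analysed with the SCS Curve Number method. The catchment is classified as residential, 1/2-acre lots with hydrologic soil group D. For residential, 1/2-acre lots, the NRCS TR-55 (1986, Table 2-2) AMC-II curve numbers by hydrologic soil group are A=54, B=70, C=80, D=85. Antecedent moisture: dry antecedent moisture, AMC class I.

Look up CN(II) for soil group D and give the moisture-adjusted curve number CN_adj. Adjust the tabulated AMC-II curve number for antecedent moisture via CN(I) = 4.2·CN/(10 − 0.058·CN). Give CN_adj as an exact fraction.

NRCS table: residential, 1/2-acre lots, soil group D → CN(II) = 85
Dry (AMC I): CN(I) = 4.2·85/(10 − 0.058·85) = 357/(507/100) = 11900/169 ≈ 70.414

CN_adj = 11900/169 ≈ 70.414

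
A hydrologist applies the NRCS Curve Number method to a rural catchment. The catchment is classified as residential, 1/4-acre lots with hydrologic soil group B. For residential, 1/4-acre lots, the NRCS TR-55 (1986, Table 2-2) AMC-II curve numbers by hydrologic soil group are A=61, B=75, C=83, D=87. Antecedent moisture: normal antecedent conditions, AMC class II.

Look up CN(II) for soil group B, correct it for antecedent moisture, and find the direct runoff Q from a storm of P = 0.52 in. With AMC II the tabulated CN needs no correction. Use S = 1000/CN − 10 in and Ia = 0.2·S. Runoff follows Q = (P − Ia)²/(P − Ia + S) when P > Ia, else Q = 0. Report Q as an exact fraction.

Q = 0 in ≈ 0.000 in

NRCS table: residential, 1/4-acre lots, soil group B → CN(II) = 75
CN(II) = 75; AMC II needs no correction.
Max retention: S = 1000/75 − 10 = 10/3 in (≈ 3.333 in)
Ia = 0.2·(10/3) = 2/3 in ≈ 0.667 in
P = 0.520 ≤ Ia = 0.667 in: entire storm abstracted, Q = 0.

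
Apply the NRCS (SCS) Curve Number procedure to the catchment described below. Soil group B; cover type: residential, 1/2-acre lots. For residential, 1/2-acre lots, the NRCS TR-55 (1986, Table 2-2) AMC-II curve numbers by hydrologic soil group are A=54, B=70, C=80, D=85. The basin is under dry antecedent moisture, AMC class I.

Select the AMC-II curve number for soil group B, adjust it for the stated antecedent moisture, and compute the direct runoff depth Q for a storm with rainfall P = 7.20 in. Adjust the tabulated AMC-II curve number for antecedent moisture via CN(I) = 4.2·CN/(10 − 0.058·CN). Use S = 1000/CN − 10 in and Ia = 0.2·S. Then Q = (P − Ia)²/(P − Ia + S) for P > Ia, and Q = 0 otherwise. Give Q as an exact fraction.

NRCS table: residential, 1/2-acre lots, soil group B → CN(II) = 70
Dry (AMC I): CN(I) = 4.2·70/(10 − 0.058·70) = 294/(297/50) = 4900/99 ≈ 49.495
Max retention: S = 1000/(4900/99) − 10 = 500/49 in (≈ 10.204 in)
Initial abstraction Ia = S/5 = (500/49)/5 = 100/49 ≈ 2.041 in
P − Ia = 7.200 − 2.041 = 1264/245 ≈ 5.159 in (> 0, runoff occurs)
Q: (1264/245)² ÷ (3764/245) = 399424/230545 in (≈ 1.733 in)

Q = 399424/230545 in ≈ 1.733 in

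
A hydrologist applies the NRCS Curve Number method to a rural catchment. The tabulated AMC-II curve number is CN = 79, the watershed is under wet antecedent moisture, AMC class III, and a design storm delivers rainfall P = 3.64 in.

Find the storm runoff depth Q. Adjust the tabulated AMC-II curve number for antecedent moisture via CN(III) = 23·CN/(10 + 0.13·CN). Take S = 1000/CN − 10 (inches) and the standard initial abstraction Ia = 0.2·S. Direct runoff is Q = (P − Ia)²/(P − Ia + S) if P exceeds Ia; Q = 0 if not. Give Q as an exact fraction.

Q = 3425370487/1345533925 in ≈ 2.546 in

Adjust CN=79 to AMC III: 23·79/(10 + 0.13·79) → 1817 ÷ (2027/100) = 181700/2027 ≈ 89.640
S = 1000/(181700/2027) − 10 = 2100/1817 in ≈ 1.156 in
Ia = 0.2·(2100/1817) = 420/1817 in ≈ 0.231 in
Excess rainfall: 3.640 − 0.231 = 3.409 in; P > Ia so Q > 0
Runoff Q = (P−Ia)²/(P−Ia+S) = (3.409)²/(3.409+1.156) = 3425370487/1345533925 ≈ 2.546 in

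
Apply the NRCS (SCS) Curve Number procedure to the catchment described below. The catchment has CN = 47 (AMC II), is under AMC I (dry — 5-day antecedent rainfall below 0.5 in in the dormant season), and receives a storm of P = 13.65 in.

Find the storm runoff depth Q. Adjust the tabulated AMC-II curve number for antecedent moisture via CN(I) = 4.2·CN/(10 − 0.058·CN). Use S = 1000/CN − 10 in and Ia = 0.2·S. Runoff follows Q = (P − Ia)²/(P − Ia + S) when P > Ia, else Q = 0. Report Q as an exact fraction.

Q = 26716229401/13688722740 in ≈ 1.952 in

Dry (AMC I): CN(I) = 4.2·47/(10 − 0.058·47) = (987/5)/(3637/500) = 98700/3637 ≈ 27.138
Retention S: 1000/CN − 10 with CN=27.138 → S = 26500/987 ≈ 26.849 in
Ia = 0.2S: 0.2·26.849 = 5.370 in (exactly 5300/987)
Since P=13.650 > Ia=5.370: effective rainfall P−Ia = 163451/19740 in
Q: (163451/19740)² ÷ (693451/19740) = 26716229401/13688722740 in (≈ 1.952 in)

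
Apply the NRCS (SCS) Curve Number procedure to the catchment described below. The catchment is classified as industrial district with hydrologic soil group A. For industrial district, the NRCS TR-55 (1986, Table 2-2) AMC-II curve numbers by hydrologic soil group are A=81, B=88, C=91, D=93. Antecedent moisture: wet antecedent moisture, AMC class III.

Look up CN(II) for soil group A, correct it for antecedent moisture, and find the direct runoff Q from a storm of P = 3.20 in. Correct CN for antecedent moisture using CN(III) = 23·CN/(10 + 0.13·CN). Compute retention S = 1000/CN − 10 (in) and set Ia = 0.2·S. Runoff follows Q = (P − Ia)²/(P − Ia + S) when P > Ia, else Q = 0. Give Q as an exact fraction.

NRCS table: industrial district, soil group A → CN(II) = 81
Wet (AMC III): CN(III) = 23·81/(10 + 0.13·81) = 1863/(2053/100) = 186300/2053 ≈ 90.745
Retention S: 1000/CN − 10 with CN=90.745 → S = 1900/1863 ≈ 1.020 in
Ia = 0.2S: 0.2·1.020 = 0.204 in (exactly 380/1863)
Since P=3.200 > Ia=0.204: effective rainfall P−Ia = 27908/9315 in
Q: (27908/9315)² ÷ (37408/9315) = 48678529/21778470 in (≈ 2.235 in)

Q = 48678529/21778470 in ≈ 2.235 in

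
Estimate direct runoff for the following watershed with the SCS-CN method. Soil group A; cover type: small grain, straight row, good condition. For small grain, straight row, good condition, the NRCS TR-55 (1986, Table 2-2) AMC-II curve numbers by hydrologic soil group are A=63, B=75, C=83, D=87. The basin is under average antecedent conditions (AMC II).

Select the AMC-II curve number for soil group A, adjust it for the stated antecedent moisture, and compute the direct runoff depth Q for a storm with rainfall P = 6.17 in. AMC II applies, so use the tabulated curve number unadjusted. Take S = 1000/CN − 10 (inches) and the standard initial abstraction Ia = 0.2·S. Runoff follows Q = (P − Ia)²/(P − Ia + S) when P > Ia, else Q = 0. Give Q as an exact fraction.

Q = 990423841/431367300 in ≈ 2.296 in

NRCS table: small grain, straight row, good condition, soil group A → CN(II) = 63
AMC II — tabulated CN = 63 applies directly.
Retention S: 1000/CN − 10 with CN=63.000 → S = 370/63 ≈ 5.873 in
Initial abstraction Ia = S/5 = (370/63)/5 = 74/63 ≈ 1.175 in
P − Ia = 6.170 − 1.175 = 31471/6300 ≈ 4.995 in (> 0, runoff occurs)
Runoff Q = (P−Ia)²/(P−Ia+S) = (4.995)²/(4.995+5.873) = 990423841/431367300 ≈ 2.296 in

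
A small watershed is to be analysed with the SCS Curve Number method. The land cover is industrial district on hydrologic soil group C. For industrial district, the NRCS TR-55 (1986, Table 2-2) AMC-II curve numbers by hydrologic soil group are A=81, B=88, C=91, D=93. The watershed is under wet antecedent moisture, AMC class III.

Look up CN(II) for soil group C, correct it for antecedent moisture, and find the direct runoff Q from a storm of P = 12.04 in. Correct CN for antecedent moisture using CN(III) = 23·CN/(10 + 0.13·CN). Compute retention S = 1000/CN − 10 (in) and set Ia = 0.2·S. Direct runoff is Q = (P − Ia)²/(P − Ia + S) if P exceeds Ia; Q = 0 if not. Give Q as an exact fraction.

Q = 391241493049/33906233725 in ≈ 11.539 in

NRCS table: industrial district, soil group C → CN(II) = 91
Wet (AMC III): CN(III) = 23·91/(10 + 0.13·91) = 2093/(2183/100) = 209300/2183 ≈ 95.877
Retention S: 1000/CN − 10 with CN=95.877 → S = 900/2093 ≈ 0.430 in
Ia = 0.2·(900/2093) = 180/2093 in ≈ 0.086 in
Excess rainfall: 12.040 − 0.086 = 11.954 in; P > Ia so Q > 0
Runoff Q = (P−Ia)²/(P−Ia+S) = (11.954)²/(11.954+0.430) = 391241493049/33906233725 ≈ 11.539 in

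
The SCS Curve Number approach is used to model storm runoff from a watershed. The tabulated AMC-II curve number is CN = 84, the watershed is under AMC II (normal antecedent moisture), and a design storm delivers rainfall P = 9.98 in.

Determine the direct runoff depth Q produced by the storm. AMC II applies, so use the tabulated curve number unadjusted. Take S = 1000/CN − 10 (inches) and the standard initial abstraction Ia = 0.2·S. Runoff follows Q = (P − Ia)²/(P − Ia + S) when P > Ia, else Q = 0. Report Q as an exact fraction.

Average conditions: CN = 84 (no AMC adjustment).
Retention S: 1000/CN − 10 with CN=84.000 → S = 40/21 ≈ 1.905 in
Initial abstraction Ia = S/5 = (40/21)/5 = 8/21 ≈ 0.381 in
P − Ia = 9.980 − 0.381 = 10079/1050 ≈ 9.599 in (> 0, runoff occurs)
Q = (10079/1050)²/((10079/1050) + 40/21) = (101586241/1102500)/(12079/1050) = 101586241/12682950 in ≈ 8.010 in

Q = 101586241/12682950 in ≈ 8.010 in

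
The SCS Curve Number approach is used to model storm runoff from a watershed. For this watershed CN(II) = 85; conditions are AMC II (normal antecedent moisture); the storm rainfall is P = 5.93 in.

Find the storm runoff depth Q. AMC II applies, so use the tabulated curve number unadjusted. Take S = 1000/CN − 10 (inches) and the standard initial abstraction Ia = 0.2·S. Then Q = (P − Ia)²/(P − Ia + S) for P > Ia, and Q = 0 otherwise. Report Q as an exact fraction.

Q = 89889361/21217700 in ≈ 4.237 in

AMC II — tabulated CN = 85 applies directly.
Retention S: 1000/CN − 10 with CN=85.000 → S = 30/17 ≈ 1.765 in
Ia = 0.2·(30/17) = 6/17 in ≈ 0.353 in
Excess rainfall: 5.930 − 0.353 = 5.577 in; P > Ia so Q > 0
Runoff Q = (P−Ia)²/(P−Ia+S) = (5.577)²/(5.577+1.765) = 89889361/21217700 ≈ 4.237 in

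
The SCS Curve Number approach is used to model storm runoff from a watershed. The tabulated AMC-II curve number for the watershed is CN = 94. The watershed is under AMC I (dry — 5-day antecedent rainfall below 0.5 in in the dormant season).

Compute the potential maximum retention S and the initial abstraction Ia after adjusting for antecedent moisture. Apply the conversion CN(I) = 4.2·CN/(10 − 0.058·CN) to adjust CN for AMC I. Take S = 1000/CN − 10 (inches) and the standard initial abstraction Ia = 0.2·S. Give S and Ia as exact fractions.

S = 500/329 in ≈ 1.520 in; Ia = 100/329 in ≈ 0.304 in

Adjust CN=94 to AMC I: 4.2·94/(10 − 0.058·94) → (1974/5) ÷ (1137/250) = 32900/379 ≈ 86.807
S = 1000/(32900/379) − 10 = 500/329 in ≈ 1.520 in
Initial abstraction Ia = S/5 = (500/329)/5 = 100/329 ≈ 0.304 in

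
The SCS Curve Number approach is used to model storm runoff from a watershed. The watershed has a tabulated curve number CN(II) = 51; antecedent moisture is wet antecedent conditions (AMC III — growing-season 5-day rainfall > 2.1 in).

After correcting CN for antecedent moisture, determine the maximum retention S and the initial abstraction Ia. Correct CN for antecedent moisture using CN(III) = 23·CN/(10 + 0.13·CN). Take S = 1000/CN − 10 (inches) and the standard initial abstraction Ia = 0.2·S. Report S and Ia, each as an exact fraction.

Adjust CN=51 to AMC III: 23·51/(10 + 0.13·51) → 1173 ÷ (1663/100) = 117300/1663 ≈ 70.535
S = 1000/(117300/1663) − 10 = 4900/1173 in ≈ 4.177 in
Ia = 0.2S: 0.2·4.177 = 0.835 in (exactly 980/1173)

S = 4900/1173 in ≈ 4.177 in; Ia = 980/1173 in ≈ 0.835 in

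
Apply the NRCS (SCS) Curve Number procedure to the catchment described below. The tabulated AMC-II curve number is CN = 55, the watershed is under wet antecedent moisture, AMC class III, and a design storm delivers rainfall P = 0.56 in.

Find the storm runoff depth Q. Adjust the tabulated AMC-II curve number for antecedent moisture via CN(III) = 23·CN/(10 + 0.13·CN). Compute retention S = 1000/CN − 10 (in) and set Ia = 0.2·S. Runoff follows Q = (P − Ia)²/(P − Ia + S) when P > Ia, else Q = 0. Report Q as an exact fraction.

Q = 0 in ≈ 0.000 in

Wet (AMC III): CN(III) = 23·55/(10 + 0.13·55) = 1265/(343/20) = 25300/343 ≈ 73.761
S = 1000/(25300/343) − 10 = 900/253 in ≈ 3.557 in
Ia = 0.2·(900/253) = 180/253 in ≈ 0.711 in
P = 0.560 ≤ Ia = 0.711 in: entire storm abstracted, Q = 0.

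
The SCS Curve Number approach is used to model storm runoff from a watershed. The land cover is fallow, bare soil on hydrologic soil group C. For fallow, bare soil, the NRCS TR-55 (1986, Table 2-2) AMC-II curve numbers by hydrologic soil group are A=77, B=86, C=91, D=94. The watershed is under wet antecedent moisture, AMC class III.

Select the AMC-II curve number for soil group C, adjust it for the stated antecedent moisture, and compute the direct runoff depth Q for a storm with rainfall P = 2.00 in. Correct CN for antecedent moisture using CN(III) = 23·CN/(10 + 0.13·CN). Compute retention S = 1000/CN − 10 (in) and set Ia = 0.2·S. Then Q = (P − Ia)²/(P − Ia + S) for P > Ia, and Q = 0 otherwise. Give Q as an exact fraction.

Q = 8024018/5134129 in ≈ 1.563 in

NRCS table: fallow, bare soil, soil group C → CN(II) = 91
CN(III) from CN(II)=91: (23·91)/(10 + 0.13·91) = 209300/2183 ≈ 95.877
S = 1000/(209300/2183) − 10 = 900/2093 in ≈ 0.430 in
Ia = 0.2S: 0.2·0.430 = 0.086 in (exactly 180/2093)
P − Ia = 2.000 − 0.086 = 4006/2093 ≈ 1.914 in (> 0, runoff occurs)
Q: (4006/2093)² ÷ (4906/2093) = 8024018/5134129 in (≈ 1.563 in)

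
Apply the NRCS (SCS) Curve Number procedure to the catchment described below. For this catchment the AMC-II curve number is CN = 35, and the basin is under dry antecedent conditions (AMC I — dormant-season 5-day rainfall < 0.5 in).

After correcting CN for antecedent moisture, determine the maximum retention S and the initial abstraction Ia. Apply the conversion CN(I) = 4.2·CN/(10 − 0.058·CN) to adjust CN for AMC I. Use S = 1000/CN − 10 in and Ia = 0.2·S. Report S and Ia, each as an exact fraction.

Dry (AMC I): CN(I) = 4.2·35/(10 − 0.058·35) = 147/(797/100) = 14700/797 ≈ 18.444
Retention S: 1000/CN − 10 with CN=18.444 → S = 6500/147 ≈ 44.218 in
Initial abstraction Ia = S/5 = (6500/147)/5 = 1300/147 ≈ 8.844 in

S = 6500/147 in ≈ 44.218 in; Ia = 1300/147 in ≈ 8.844 in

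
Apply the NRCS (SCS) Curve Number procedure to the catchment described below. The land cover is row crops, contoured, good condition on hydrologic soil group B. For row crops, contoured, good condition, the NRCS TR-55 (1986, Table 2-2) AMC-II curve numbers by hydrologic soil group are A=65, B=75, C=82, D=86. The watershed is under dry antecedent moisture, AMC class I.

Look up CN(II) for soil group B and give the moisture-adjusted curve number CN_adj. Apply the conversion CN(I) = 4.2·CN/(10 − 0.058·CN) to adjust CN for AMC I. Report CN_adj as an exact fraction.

NRCS table: row crops, contoured, good condition, soil group B → CN(II) = 75
Dry (AMC I): CN(I) = 4.2·75/(10 − 0.058·75) = 315/(113/20) = 6300/113 ≈ 55.752

CN_adj = 6300/113 ≈ 55.752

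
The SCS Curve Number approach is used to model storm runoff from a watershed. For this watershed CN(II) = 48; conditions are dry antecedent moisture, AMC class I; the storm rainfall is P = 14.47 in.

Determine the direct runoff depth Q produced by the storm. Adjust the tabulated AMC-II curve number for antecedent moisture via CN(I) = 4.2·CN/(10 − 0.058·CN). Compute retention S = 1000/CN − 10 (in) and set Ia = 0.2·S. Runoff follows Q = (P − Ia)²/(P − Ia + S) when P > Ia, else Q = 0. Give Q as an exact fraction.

Q = 3441112921/1393314300 in ≈ 2.470 in

Adjust CN=48 to AMC I: 4.2·48/(10 − 0.058·48) → (1008/5) ÷ (902/125) = 12600/451 ≈ 27.938
Retention S: 1000/CN − 10 with CN=27.938 → S = 1625/63 ≈ 25.794 in
Initial abstraction Ia = S/5 = (1625/63)/5 = 325/63 ≈ 5.159 in
Since P=14.470 > Ia=5.159: effective rainfall P−Ia = 58661/6300 in
Q = (58661/6300)²/((58661/6300) + 1625/63) = (3441112921/39690000)/(221161/6300) = 3441112921/1393314300 in ≈ 2.470 in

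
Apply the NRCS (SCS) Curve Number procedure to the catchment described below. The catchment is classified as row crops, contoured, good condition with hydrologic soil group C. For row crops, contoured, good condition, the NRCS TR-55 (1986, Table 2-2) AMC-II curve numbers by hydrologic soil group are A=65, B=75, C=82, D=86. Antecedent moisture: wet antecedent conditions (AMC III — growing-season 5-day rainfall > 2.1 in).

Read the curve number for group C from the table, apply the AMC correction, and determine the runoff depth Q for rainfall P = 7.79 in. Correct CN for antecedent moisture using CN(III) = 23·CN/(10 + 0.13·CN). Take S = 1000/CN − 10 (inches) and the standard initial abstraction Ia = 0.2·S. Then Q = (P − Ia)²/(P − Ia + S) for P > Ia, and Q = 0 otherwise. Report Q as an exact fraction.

Q = 513511260409/76062097100 in ≈ 6.751 in

NRCS table: row crops, contoured, good condition, soil group C → CN(II) = 82
Adjust CN=82 to AMC III: 23·82/(10 + 0.13·82) → 1886 ÷ (1033/50) = 94300/1033 ≈ 91.288
S = 1000/(94300/1033) − 10 = 900/943 in ≈ 0.954 in
Ia = 0.2S: 0.2·0.954 = 0.191 in (exactly 180/943)
Since P=7.790 > Ia=0.191: effective rainfall P−Ia = 716597/94300 in
Q = (716597/94300)²/((716597/94300) + 900/943) = (513511260409/8892490000)/(806597/94300) = 513511260409/76062097100 in ≈ 6.751 in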